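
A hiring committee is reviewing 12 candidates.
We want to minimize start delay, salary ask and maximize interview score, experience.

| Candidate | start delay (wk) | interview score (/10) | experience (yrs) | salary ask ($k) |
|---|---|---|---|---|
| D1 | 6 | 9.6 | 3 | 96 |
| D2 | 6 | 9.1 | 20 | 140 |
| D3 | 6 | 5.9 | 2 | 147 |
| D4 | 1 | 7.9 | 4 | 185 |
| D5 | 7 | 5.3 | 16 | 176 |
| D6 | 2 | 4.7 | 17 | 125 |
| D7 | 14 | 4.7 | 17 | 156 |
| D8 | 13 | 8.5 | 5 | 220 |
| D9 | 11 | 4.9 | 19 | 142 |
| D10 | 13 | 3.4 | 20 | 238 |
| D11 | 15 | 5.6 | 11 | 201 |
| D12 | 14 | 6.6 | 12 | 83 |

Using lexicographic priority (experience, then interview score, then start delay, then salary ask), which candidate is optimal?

First maximize experience: best is 20, kept {D2, D10}.
Then maximize interview score: best is 9.1, kept {D2}.

D2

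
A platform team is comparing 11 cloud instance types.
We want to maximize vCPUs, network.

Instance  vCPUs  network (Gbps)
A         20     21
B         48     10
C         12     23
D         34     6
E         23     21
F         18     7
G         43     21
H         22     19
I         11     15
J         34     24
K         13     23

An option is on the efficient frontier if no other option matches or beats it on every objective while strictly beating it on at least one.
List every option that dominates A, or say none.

E, G, J

E: vCPUs 23≥20, network 21≥21 — dominates A.
G: vCPUs 43≥20, network 21≥21 — dominates A.
J: vCPUs 34≥20, network 24≥21 — dominates A.
Others (B, C, D, F, H, I, K) are each worse than A on at least one objective.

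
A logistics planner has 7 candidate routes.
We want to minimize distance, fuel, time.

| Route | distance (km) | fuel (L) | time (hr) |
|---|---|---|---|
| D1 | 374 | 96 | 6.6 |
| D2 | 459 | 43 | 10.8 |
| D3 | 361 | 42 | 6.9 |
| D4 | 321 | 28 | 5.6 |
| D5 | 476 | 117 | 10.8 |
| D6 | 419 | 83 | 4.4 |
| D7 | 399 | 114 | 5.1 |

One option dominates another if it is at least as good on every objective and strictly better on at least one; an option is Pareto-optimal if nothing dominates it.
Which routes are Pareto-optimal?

D4, D6, D7

D1: dominated by D4 (distance 321≤374, fuel 28≤96, time 5.6≤6.6).
D2: dominated by D3 (distance 361≤459, fuel 42≤43, time 6.9≤10.8).
D3: dominated by D4 (distance 321≤361, fuel 28≤42, time 5.6≤6.9).
D4: not dominated (best distance).
D5: dominated by D1 (distance 374≤476, fuel 96≤117, time 6.6≤10.8).
D6: not dominated (best time).
D7: not dominated.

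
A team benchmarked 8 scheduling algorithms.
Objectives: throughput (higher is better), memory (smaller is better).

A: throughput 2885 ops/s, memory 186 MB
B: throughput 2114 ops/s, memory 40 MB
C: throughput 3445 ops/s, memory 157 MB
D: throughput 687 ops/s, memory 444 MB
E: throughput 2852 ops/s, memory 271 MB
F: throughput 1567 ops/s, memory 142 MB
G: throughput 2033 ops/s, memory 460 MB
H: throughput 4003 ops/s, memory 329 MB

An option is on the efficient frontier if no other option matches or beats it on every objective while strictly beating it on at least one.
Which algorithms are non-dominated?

A: dominated by C (throughput 3445≥2885, memory 157≤186).
B: not dominated (best memory).
C: not dominated.
D: dominated by A (throughput 2885≥687, memory 186≤444).
E: dominated by A (throughput 2885≥2852, memory 186≤271).
F: dominated by B (throughput 2114≥1567, memory 40≤142).
G: dominated by A (throughput 2885≥2033, memory 186≤460).
H: not dominated (best throughput).

B, C, H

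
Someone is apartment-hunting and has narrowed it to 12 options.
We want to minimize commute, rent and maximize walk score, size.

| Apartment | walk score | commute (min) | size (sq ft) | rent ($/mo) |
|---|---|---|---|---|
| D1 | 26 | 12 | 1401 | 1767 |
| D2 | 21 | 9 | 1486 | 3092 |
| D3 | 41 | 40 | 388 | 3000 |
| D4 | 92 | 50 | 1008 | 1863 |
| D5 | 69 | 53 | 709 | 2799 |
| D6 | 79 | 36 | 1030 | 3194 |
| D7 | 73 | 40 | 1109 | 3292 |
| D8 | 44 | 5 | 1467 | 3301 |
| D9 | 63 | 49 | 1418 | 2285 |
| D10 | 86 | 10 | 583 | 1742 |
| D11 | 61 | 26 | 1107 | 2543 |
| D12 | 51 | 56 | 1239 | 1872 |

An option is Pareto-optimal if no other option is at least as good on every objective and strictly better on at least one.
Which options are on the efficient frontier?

D1, D2, D4, D6, D7, D8, D9, D10, D11, D12

D1: not dominated.
D2: not dominated (best size).
D3: dominated by D10 (walk score 86≥41, commute 10≤40, size 583≥388, rent 1742≤3000).
D4: not dominated (best walk score).
D5: dominated by D4 (walk score 92≥69, commute 50≤53, size 1008≥709, rent 1863≤2799).
D6: not dominated.
D7: not dominated.
D8: not dominated (best commute).
D9: not dominated.
D10: not dominated (best rent).
D11: not dominated.
D12: not dominated.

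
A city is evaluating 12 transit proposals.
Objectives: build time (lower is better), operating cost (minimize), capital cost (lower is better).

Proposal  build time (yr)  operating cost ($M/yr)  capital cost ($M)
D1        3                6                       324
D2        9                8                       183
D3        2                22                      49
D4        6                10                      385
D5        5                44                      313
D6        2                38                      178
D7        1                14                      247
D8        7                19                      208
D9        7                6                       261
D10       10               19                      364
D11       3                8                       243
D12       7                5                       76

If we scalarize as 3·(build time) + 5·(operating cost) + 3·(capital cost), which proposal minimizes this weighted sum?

D3

D1: 3·3 + 5·6 + 3·324 = 1011
D2: 3·9 + 5·8 + 3·183 = 616
D3: 3·2 + 5·22 + 3·49 = 263
D4: 3·6 + 5·10 + 3·385 = 1223
D5: 3·5 + 5·44 + 3·313 = 1174
D6: 3·2 + 5·38 + 3·178 = 730
D7: 3·1 + 5·14 + 3·247 = 814
D8: 3·7 + 5·19 + 3·208 = 740
D9: 3·7 + 5·6 + 3·261 = 834
D10: 3·10 + 5·19 + 3·364 = 1217
D11: 3·3 + 5·8 + 3·243 = 778
D12: 3·7 + 5·5 + 3·76 = 274
Lowest: D3 at 263.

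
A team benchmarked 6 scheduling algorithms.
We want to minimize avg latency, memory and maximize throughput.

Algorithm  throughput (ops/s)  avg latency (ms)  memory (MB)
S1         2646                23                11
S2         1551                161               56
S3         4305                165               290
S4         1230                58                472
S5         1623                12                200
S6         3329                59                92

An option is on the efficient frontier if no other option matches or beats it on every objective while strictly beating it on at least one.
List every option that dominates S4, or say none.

S1: throughput 2646≥1230, avg latency 23≤58, memory 11≤472 — dominates S4.
S5: throughput 1623≥1230, avg latency 12≤58, memory 200≤472 — dominates S4.
Others (S2, S3, S6) are each worse than S4 on at least one objective.

S1, S5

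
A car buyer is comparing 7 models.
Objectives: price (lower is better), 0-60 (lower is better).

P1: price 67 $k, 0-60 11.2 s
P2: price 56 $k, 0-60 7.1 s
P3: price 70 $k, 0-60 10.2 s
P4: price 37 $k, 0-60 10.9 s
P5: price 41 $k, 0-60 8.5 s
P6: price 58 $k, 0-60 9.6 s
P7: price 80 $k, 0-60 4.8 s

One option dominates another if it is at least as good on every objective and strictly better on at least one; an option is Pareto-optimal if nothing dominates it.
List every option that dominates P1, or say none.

P2: price 56≤67, 0-60 7.1≤11.2 — dominates P1.
P4: price 37≤67, 0-60 10.9≤11.2 — dominates P1.
P5: price 41≤67, 0-60 8.5≤11.2 — dominates P1.
P6: price 58≤67, 0-60 9.6≤11.2 — dominates P1.
Others (P3, P7) are each worse than P1 on at least one objective.

P2, P4, P5, P6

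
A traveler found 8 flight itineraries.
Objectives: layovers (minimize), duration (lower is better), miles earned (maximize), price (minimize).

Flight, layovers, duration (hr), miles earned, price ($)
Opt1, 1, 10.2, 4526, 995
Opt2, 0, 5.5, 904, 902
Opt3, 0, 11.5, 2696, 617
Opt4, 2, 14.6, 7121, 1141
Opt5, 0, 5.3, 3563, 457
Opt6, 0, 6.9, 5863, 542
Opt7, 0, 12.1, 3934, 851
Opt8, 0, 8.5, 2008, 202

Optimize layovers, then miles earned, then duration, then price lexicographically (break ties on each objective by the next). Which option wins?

Opt6

First minimize layovers: best is 0, kept {Opt2, Opt3, Opt5, Opt6, Opt7, Opt8}.
Then maximize miles earned: best is 5863, kept {Opt6}.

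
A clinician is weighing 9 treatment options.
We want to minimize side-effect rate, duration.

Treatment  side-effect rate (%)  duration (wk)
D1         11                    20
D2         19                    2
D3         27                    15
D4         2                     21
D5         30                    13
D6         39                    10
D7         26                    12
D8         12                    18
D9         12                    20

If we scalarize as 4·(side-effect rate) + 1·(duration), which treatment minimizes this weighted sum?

D4

D1: 4·11 + 1·20 = 64
D2: 4·19 + 1·2 = 78
D3: 4·27 + 1·15 = 123
D4: 4·2 + 1·21 = 29
D5: 4·30 + 1·13 = 133
D6: 4·39 + 1·10 = 166
D7: 4·26 + 1·12 = 116
D8: 4·12 + 1·18 = 66
D9: 4·12 + 1·20 = 68
Lowest: D4 at 29.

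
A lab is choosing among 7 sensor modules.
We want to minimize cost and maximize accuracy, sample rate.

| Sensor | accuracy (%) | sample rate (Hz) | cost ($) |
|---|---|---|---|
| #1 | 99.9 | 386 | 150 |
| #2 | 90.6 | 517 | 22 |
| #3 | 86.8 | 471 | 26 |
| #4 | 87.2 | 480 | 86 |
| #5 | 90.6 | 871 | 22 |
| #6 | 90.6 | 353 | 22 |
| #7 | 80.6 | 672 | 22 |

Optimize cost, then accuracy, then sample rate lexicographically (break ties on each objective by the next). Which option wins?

#5

First minimize cost: best is 22, kept {#2, #5, #6, #7}.
Then maximize accuracy: best is 90.6, kept {#2, #5, #6}.
Then maximize sample rate: best is 871, kept {#5}.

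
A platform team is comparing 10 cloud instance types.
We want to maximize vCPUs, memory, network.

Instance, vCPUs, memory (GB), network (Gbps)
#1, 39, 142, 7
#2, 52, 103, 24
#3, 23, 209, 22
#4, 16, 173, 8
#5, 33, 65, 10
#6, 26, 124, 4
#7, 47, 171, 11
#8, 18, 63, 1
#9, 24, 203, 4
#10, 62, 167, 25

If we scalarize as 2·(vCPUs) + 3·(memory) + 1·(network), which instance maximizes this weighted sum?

#1: 2·39 + 3·142 + 1·7 = 511
#2: 2·52 + 3·103 + 1·24 = 437
#3: 2·23 + 3·209 + 1·22 = 695
#4: 2·16 + 3·173 + 1·8 = 559
#5: 2·33 + 3·65 + 1·10 = 271
#6: 2·26 + 3·124 + 1·4 = 428
#7: 2·47 + 3·171 + 1·11 = 618
#8: 2·18 + 3·63 + 1·1 = 226
#9: 2·24 + 3·203 + 1·4 = 661
#10: 2·62 + 3·167 + 1·25 = 650
Highest: #3 at 695.

#3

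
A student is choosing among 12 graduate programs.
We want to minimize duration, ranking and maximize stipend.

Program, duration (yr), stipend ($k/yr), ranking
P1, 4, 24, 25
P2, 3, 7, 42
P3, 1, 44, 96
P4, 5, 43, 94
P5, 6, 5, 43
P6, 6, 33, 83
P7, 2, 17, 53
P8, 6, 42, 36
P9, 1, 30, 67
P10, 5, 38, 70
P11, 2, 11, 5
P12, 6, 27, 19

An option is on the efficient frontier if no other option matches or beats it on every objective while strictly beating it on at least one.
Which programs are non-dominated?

P1, P3, P4, P7, P8, P9, P10, P11, P12

P1: not dominated.
P2: dominated by P11 (duration 2≤3, stipend 11≥7, ranking 5≤42).
P3: not dominated (best stipend).
P4: not dominated.
P5: dominated by P1 (duration 4≤6, stipend 24≥5, ranking 25≤43).
P6: dominated by P8 (duration 6≤6, stipend 42≥33, ranking 36≤83).
P7: not dominated.
P8: not dominated.
P9: not dominated.
P10: not dominated.
P11: not dominated (best ranking).
P12: not dominated.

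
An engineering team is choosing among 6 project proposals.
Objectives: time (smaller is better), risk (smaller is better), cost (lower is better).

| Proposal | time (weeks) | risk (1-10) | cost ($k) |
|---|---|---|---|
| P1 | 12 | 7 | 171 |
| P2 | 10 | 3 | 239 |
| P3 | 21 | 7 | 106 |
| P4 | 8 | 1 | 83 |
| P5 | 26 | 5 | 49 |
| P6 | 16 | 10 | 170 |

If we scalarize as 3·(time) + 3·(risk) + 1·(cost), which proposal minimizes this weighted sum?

P1: 3·12 + 3·7 + 1·171 = 228
P2: 3·10 + 3·3 + 1·239 = 278
P3: 3·21 + 3·7 + 1·106 = 190
P4: 3·8 + 3·1 + 1·83 = 110
P5: 3·26 + 3·5 + 1·49 = 142
P6: 3·16 + 3·10 + 1·170 = 248
Lowest: P4 at 110.

P4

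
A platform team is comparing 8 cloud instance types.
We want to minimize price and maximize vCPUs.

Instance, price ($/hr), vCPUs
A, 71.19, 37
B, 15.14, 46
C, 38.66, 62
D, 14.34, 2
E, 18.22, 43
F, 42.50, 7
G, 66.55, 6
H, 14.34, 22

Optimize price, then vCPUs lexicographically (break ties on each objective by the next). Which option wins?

H

First minimize price: best is 14.34, kept {D, H}.
Then maximize vCPUs: best is 22, kept {H}.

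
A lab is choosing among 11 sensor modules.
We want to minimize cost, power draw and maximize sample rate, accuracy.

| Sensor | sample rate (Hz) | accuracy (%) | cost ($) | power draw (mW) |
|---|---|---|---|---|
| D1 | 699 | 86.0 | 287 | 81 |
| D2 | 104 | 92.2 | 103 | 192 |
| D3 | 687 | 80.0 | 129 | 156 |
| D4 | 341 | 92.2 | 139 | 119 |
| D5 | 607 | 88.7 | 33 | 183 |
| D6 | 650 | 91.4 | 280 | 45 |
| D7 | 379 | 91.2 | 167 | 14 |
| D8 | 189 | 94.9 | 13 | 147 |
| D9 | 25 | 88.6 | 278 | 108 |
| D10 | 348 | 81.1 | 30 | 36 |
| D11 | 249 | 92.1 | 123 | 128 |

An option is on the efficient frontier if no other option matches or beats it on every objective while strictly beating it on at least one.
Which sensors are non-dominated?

D1: not dominated (best sample rate).
D2: dominated by D8 (sample rate 189≥104, accuracy 94.9≥92.2, cost 13≤103, power draw 147≤192).
D3: not dominated.
D4: not dominated.
D5: not dominated.
D6: not dominated.
D7: not dominated (best power draw).
D8: not dominated (best accuracy).
D9: dominated by D7 (sample rate 379≥25, accuracy 91.2≥88.6, cost 167≤278, power draw 14≤108).
D10: not dominated.
D11: not dominated.

D1, D3, D4, D5, D6, D7, D8, D10, D11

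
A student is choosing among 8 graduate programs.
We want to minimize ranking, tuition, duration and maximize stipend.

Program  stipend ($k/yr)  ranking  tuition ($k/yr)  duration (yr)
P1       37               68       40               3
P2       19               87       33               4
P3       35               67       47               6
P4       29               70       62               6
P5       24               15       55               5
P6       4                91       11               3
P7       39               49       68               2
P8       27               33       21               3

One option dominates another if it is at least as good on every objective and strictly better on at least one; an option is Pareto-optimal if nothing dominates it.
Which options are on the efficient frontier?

P1: not dominated.
P2: dominated by P8 (stipend 27≥19, ranking 33≤87, tuition 21≤33, duration 3≤4).
P3: not dominated.
P4: dominated by P1 (stipend 37≥29, ranking 68≤70, tuition 40≤62, duration 3≤6).
P5: not dominated (best ranking).
P6: not dominated (best tuition).
P7: not dominated (best stipend).
P8: not dominated.

P1, P3, P5, P6, P7, P8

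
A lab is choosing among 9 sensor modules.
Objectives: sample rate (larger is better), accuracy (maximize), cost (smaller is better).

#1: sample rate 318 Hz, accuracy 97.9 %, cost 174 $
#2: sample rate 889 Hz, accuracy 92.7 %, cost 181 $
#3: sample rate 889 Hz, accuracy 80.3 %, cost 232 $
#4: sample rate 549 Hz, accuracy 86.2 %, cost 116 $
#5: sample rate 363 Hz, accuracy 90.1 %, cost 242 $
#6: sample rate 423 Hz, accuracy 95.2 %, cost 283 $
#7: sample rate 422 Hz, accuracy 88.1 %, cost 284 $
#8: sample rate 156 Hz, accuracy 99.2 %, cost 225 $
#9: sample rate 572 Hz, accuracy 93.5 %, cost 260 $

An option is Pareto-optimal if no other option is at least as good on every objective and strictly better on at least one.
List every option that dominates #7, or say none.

#2: sample rate 889≥422, accuracy 92.7≥88.1, cost 181≤284 — dominates #7.
#6: sample rate 423≥422, accuracy 95.2≥88.1, cost 283≤284 — dominates #7.
#9: sample rate 572≥422, accuracy 93.5≥88.1, cost 260≤284 — dominates #7.
Others (#1, #3, #4, #5, #8) are each worse than #7 on at least one objective.

#2, #6, #9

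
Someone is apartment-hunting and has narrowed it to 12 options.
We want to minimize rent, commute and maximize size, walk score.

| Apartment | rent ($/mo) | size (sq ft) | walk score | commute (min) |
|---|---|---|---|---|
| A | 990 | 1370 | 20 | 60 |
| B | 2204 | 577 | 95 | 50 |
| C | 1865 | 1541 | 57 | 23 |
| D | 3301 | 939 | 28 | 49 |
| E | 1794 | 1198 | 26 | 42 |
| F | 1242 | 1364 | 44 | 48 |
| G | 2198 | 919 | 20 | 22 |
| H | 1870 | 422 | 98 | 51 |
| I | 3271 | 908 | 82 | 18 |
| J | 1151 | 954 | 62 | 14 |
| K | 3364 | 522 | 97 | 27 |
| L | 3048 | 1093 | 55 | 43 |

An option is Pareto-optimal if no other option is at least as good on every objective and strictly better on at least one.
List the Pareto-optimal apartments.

A, B, C, E, F, H, I, J, K

A: not dominated (best rent).
B: not dominated.
C: not dominated (best size).
D: dominated by C (rent 1865≤3301, size 1541≥939, walk score 57≥28, commute 23≤49).
E: not dominated.
F: not dominated.
G: dominated by J (rent 1151≤2198, size 954≥919, walk score 62≥20, commute 14≤22).
H: not dominated (best walk score).
I: not dominated.
J: not dominated (best commute).
K: not dominated.
L: dominated by C (rent 1865≤3048, size 1541≥1093, walk score 57≥55, commute 23≤43).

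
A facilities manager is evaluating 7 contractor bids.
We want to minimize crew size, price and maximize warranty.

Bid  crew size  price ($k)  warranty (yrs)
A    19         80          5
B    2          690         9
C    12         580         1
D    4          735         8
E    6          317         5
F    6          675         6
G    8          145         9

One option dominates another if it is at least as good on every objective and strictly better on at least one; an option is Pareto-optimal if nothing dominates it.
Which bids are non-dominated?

A: not dominated (best price).
B: not dominated (best crew size).
C: dominated by E (crew size 6≤12, price 317≤580, warranty 5≥1).
D: dominated by B (crew size 2≤4, price 690≤735, warranty 9≥8).
E: not dominated.
F: not dominated.
G: not dominated.

A, B, E, F, G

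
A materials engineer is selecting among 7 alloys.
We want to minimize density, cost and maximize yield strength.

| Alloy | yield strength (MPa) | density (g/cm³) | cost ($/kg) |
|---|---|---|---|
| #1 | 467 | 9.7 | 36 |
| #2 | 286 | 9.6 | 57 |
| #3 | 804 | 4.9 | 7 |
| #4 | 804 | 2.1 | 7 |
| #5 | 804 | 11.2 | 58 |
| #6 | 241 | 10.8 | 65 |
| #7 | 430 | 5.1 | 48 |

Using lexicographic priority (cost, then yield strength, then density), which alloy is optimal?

#4

First minimize cost: best is 7, kept {#3, #4}.
Then maximize yield strength: best is 804, kept {#3, #4}.
Then minimize density: best is 2.1, kept {#4}.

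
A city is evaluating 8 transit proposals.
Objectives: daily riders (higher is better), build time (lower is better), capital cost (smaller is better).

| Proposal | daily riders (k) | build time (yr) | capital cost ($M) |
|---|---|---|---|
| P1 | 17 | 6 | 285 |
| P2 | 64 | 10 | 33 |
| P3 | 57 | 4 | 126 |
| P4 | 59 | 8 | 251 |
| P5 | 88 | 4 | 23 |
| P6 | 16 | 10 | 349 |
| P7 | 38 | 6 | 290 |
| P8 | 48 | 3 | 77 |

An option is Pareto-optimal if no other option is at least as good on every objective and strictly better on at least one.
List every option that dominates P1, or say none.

P3: daily riders 57≥17, build time 4≤6, capital cost 126≤285 — dominates P1.
P5: daily riders 88≥17, build time 4≤6, capital cost 23≤285 — dominates P1.
P8: daily riders 48≥17, build time 3≤6, capital cost 77≤285 — dominates P1.
Others (P2, P4, P6, P7) are each worse than P1 on at least one objective.

P3, P5, P8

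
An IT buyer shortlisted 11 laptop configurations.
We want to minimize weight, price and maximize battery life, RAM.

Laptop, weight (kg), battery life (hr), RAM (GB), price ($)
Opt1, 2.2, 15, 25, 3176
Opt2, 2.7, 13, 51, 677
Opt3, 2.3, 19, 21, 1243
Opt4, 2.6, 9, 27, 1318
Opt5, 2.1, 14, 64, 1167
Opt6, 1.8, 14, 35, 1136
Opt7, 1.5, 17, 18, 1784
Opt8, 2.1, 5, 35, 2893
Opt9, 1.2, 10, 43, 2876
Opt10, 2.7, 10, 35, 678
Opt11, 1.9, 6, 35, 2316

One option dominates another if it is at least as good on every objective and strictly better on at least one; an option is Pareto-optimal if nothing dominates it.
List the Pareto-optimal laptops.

Opt1, Opt2, Opt3, Opt5, Opt6, Opt7, Opt9

Opt1: not dominated.
Opt2: not dominated (best price).
Opt3: not dominated (best battery life).
Opt4: dominated by Opt5 (weight 2.1≤2.6, battery life 14≥9, RAM 64≥27, price 1167≤1318).
Opt5: not dominated (best RAM).
Opt6: not dominated.
Opt7: not dominated.
Opt8: dominated by Opt5 (weight 2.1≤2.1, battery life 14≥5, RAM 64≥35, price 1167≤2893).
Opt9: not dominated (best weight).
Opt10: dominated by Opt2 (weight 2.7≤2.7, battery life 13≥10, RAM 51≥35, price 677≤678).
Opt11: dominated by Opt6 (weight 1.8≤1.9, battery life 14≥6, RAM 35≥35, price 1136≤2316).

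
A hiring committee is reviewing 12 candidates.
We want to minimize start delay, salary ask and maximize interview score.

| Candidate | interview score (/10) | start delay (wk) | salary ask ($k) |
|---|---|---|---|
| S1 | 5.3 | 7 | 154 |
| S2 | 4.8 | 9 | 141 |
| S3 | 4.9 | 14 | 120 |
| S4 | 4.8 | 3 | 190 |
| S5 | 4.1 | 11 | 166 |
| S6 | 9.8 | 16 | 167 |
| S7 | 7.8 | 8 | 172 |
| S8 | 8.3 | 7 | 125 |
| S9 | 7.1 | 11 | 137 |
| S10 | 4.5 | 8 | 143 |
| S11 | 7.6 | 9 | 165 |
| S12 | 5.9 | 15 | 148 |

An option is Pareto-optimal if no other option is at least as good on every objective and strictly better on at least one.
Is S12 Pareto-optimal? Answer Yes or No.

S8 vs S12: interview score 8.3≥5.9, start delay 7≤15, salary ask 125≤148 — S8 is at least as good on every objective and strictly better on at least one, so S8 dominates S12.

No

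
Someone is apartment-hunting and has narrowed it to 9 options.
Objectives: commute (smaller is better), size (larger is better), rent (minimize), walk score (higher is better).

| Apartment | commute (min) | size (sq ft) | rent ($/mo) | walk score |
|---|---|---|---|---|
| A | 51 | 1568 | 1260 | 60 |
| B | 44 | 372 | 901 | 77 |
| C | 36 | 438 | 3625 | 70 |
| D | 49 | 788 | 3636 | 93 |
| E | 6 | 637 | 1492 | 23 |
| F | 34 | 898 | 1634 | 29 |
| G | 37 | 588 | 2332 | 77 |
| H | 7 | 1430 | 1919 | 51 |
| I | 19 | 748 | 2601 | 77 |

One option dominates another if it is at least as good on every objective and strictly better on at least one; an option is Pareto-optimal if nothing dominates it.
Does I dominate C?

I vs C: commute 19≤36, size 748≥438, rent 2601≤3625, walk score 77≥70 — I is at least as good on every objective with at least one strict improvement.

Yes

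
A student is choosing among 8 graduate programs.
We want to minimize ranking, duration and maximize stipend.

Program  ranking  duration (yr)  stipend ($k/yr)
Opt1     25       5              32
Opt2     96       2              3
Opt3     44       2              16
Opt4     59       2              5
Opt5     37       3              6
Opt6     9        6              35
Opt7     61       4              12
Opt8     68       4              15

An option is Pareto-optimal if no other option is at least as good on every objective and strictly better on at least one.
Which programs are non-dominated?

Opt1, Opt3, Opt5, Opt6

Opt1: not dominated.
Opt2: dominated by Opt3 (ranking 44≤96, duration 2≤2, stipend 16≥3).
Opt3: not dominated.
Opt4: dominated by Opt3 (ranking 44≤59, duration 2≤2, stipend 16≥5).
Opt5: not dominated.
Opt6: not dominated (best ranking).
Opt7: dominated by Opt3 (ranking 44≤61, duration 2≤4, stipend 16≥12).
Opt8: dominated by Opt3 (ranking 44≤68, duration 2≤4, stipend 16≥15).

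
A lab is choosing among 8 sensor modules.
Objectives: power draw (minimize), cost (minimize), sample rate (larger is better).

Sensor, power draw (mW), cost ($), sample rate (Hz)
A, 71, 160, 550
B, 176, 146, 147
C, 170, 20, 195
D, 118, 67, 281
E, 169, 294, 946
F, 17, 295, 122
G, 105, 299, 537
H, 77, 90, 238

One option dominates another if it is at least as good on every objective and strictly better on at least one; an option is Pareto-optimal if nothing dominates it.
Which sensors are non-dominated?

A: not dominated.
B: dominated by C (power draw 170≤176, cost 20≤146, sample rate 195≥147).
C: not dominated (best cost).
D: not dominated.
E: not dominated (best sample rate).
F: not dominated (best power draw).
G: dominated by A (power draw 71≤105, cost 160≤299, sample rate 550≥537).
H: not dominated.

A, C, D, E, F, H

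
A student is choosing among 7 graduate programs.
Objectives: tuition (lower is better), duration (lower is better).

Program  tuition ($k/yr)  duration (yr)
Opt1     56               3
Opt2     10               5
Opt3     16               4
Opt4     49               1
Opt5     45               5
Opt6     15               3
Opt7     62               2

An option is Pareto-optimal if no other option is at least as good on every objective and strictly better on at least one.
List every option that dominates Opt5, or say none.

Opt2: tuition 10≤45, duration 5≤5 — dominates Opt5.
Opt3: tuition 16≤45, duration 4≤5 — dominates Opt5.
Opt6: tuition 15≤45, duration 3≤5 — dominates Opt5.
Others (Opt1, Opt4, Opt7) are each worse than Opt5 on at least one objective.

Opt2, Opt3, Opt6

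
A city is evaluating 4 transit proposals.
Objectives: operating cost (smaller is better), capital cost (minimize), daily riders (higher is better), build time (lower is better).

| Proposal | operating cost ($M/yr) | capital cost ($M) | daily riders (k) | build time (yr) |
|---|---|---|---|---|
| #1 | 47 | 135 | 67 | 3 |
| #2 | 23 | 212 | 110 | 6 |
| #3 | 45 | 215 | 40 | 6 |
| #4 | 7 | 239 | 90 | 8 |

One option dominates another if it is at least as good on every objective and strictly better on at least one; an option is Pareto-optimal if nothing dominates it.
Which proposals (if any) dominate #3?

#2

#2: operating cost 23≤45, capital cost 212≤215, daily riders 110≥40, build time 6≤6 — dominates #3.
Others (#1, #4) are each worse than #3 on at least one objective.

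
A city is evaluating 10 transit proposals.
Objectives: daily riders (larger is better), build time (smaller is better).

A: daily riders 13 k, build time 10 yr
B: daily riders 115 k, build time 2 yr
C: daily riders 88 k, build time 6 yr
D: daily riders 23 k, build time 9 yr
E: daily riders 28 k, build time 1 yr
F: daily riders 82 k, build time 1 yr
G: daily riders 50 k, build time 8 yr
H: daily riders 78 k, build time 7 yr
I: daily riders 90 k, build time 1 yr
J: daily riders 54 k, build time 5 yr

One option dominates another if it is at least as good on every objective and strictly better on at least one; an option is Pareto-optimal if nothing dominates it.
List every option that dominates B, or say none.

none

A: worse on daily riders (13 vs 115).
C: worse on daily riders (88 vs 115).
D: worse on daily riders (23 vs 115).
E: worse on daily riders (28 vs 115).
F: worse on daily riders (82 vs 115).
G: worse on daily riders (50 vs 115).
H: worse on daily riders (78 vs 115).
I: worse on daily riders (90 vs 115).
J: worse on daily riders (54 vs 115).
No option dominates B.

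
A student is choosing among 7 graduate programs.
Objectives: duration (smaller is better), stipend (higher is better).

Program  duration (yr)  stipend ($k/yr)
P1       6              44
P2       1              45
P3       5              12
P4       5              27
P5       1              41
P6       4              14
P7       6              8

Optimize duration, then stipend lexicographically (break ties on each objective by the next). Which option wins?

P2

First minimize duration: best is 1, kept {P2, P5}.
Then maximize stipend: best is 45, kept {P2}.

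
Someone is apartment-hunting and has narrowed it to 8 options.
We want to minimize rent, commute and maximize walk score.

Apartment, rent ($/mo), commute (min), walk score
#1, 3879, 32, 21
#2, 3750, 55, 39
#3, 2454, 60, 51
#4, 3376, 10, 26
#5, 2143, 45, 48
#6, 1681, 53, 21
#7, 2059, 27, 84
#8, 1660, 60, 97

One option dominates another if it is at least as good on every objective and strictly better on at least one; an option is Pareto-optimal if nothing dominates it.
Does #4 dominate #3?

No

#4 vs #3: #4 is worse on rent (3376 vs 2454), so it does not dominate #3.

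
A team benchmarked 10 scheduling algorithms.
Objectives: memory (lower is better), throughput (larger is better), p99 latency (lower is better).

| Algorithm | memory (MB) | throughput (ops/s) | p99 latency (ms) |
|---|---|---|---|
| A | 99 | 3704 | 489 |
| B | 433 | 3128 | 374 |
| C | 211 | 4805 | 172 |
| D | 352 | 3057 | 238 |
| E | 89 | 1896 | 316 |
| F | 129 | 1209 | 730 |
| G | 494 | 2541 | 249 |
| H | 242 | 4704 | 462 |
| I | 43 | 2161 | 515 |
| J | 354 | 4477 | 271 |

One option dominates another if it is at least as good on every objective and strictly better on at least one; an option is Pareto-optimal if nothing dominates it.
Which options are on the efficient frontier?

A: not dominated.
B: dominated by C (memory 211≤433, throughput 4805≥3128, p99 latency 172≤374).
C: not dominated (best throughput).
D: dominated by C (memory 211≤352, throughput 4805≥3057, p99 latency 172≤238).
E: not dominated.
F: dominated by A (memory 99≤129, throughput 3704≥1209, p99 latency 489≤730).
G: dominated by C (memory 211≤494, throughput 4805≥2541, p99 latency 172≤249).
H: dominated by C (memory 211≤242, throughput 4805≥4704, p99 latency 172≤462).
I: not dominated (best memory).
J: dominated by C (memory 211≤354, throughput 4805≥4477, p99 latency 172≤271).

A, C, E, I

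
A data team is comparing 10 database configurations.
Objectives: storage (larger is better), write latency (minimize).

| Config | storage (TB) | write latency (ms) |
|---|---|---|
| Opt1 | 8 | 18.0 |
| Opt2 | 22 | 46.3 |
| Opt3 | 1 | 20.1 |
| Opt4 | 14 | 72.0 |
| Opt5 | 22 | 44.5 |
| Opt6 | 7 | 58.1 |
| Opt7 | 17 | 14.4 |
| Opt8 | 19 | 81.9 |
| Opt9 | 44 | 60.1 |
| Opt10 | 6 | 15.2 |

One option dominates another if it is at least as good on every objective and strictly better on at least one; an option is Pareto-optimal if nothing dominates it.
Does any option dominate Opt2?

Opt5 vs Opt2: storage 22≥22, write latency 44.5≤46.3 — Opt5 is at least as good on every objective and strictly better on at least one, so Opt5 dominates Opt2.

Yes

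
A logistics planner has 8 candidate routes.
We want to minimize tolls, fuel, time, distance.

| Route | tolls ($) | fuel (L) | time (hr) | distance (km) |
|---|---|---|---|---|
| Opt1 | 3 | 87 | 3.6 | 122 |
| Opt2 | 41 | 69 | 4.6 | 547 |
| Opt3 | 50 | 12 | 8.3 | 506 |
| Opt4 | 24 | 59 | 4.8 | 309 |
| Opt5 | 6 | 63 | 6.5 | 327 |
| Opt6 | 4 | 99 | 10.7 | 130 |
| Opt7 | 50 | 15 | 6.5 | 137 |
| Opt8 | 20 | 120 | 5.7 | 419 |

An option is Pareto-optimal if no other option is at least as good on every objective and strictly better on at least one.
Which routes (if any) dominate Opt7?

none

Opt1: worse on fuel (87 vs 15).
Opt2: worse on fuel (69 vs 15).
Opt3: worse on time (8.3 vs 6.5).
Opt4: worse on fuel (59 vs 15).
Opt5: worse on fuel (63 vs 15).
Opt6: worse on fuel (99 vs 15).
Opt8: worse on fuel (120 vs 15).
No option dominates Opt7.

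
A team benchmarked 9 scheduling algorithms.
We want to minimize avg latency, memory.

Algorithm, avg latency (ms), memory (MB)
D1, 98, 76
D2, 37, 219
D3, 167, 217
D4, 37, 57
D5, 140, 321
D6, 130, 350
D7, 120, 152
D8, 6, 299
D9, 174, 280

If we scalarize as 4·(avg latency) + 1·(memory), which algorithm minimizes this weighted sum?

D1: 4·98 + 1·76 = 468
D2: 4·37 + 1·219 = 367
D3: 4·167 + 1·217 = 885
D4: 4·37 + 1·57 = 205
D5: 4·140 + 1·321 = 881
D6: 4·130 + 1·350 = 870
D7: 4·120 + 1·152 = 632
D8: 4·6 + 1·299 = 323
D9: 4·174 + 1·280 = 976
Lowest: D4 at 205.

D4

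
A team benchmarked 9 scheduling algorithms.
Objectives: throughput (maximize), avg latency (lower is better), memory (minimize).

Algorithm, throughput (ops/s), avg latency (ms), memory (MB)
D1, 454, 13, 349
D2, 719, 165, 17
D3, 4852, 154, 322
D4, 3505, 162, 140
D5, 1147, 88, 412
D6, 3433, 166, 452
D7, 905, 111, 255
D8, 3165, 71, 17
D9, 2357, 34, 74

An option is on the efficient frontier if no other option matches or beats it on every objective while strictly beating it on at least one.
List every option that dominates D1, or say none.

D2: worse on avg latency (165 vs 13).
D3: worse on avg latency (154 vs 13).
D4: worse on avg latency (162 vs 13).
D5: worse on avg latency (88 vs 13).
D6: worse on avg latency (166 vs 13).
D7: worse on avg latency (111 vs 13).
D8: worse on avg latency (71 vs 13).
D9: worse on avg latency (34 vs 13).
No option dominates D1.

none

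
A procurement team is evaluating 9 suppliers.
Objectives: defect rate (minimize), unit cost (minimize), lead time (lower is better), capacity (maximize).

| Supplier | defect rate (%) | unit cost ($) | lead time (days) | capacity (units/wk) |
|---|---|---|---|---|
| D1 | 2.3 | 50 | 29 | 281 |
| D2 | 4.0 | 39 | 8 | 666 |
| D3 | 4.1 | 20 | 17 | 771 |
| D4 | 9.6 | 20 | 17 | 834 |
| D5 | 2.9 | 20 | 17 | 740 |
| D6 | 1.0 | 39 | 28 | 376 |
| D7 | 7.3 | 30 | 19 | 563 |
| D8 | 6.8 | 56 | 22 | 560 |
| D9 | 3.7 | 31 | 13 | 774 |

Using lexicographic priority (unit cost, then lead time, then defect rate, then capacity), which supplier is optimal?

D5

First minimize unit cost: best is 20, kept {D3, D4, D5}.
Then minimize lead time: best is 17, kept {D3, D4, D5}.
Then minimize defect rate: best is 2.9, kept {D5}.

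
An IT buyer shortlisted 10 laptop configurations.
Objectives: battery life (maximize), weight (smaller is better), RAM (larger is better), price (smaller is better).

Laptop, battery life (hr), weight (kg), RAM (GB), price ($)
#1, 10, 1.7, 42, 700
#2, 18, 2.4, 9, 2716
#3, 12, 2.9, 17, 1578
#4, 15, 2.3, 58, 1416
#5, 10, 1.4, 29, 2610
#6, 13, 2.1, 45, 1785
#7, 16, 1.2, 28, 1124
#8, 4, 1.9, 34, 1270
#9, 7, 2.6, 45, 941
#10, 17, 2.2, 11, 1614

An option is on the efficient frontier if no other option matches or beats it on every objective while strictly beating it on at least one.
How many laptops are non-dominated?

#1: not dominated (best price).
#2: not dominated (best battery life).
#3: dominated by #4 (battery life 15≥12, weight 2.3≤2.9, RAM 58≥17, price 1416≤1578).
#4: not dominated (best RAM).
#5: not dominated.
#6: not dominated.
#7: not dominated (best weight).
#8: dominated by #1 (battery life 10≥4, weight 1.7≤1.9, RAM 42≥34, price 700≤1270).
#9: not dominated.
#10: not dominated.
Pareto-optimal: #1, #2, #4, #5, #6, #7, #9, #10 → 8.

8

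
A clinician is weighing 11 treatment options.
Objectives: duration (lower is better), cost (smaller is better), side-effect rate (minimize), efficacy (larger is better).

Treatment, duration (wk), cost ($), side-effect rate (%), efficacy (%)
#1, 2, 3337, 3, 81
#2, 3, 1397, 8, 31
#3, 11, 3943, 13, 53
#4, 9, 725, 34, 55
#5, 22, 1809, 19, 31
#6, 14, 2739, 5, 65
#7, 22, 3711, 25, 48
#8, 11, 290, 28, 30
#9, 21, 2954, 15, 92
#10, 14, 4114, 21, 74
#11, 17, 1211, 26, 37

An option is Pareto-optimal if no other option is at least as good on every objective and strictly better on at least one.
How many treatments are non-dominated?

7

#1: not dominated (best duration).
#2: not dominated.
#3: dominated by #1 (duration 2≤11, cost 3337≤3943, side-effect rate 3≤13, efficacy 81≥53).
#4: not dominated.
#5: dominated by #2 (duration 3≤22, cost 1397≤1809, side-effect rate 8≤19, efficacy 31≥31).
#6: not dominated.
#7: dominated by #1 (duration 2≤22, cost 3337≤3711, side-effect rate 3≤25, efficacy 81≥48).
#8: not dominated (best cost).
#9: not dominated (best efficacy).
#10: dominated by #1 (duration 2≤14, cost 3337≤4114, side-effect rate 3≤21, efficacy 81≥74).
#11: not dominated.
Pareto-optimal: #1, #2, #4, #6, #8, #9, #11 → 7.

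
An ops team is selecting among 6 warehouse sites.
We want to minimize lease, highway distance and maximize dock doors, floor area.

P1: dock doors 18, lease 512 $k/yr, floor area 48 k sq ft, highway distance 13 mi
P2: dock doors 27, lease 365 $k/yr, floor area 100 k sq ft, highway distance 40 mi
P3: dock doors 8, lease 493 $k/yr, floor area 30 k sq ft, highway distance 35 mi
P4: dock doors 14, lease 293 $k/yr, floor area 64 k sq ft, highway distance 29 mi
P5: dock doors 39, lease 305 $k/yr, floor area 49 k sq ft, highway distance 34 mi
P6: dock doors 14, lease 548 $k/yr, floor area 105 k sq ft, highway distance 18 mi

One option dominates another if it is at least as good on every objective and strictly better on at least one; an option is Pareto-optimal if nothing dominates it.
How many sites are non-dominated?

5

P1: not dominated (best highway distance).
P2: not dominated.
P3: dominated by P4 (dock doors 14≥8, lease 293≤493, floor area 64≥30, highway distance 29≤35).
P4: not dominated (best lease).
P5: not dominated (best dock doors).
P6: not dominated (best floor area).
Pareto-optimal: P1, P2, P4, P5, P6 → 5.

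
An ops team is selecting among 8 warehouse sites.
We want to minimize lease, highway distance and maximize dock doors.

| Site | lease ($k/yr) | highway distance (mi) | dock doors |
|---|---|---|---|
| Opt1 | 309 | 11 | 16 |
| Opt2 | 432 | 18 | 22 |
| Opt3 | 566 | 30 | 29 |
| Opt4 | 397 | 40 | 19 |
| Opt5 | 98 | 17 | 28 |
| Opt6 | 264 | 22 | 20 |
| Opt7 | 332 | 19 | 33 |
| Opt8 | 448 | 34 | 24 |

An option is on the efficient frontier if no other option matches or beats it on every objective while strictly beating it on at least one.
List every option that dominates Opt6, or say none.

Opt5

Opt5: lease 98≤264, highway distance 17≤22, dock doors 28≥20 — dominates Opt6.
Others (Opt1, Opt2, Opt3, Opt4, Opt7, Opt8) are each worse than Opt6 on at least one objective.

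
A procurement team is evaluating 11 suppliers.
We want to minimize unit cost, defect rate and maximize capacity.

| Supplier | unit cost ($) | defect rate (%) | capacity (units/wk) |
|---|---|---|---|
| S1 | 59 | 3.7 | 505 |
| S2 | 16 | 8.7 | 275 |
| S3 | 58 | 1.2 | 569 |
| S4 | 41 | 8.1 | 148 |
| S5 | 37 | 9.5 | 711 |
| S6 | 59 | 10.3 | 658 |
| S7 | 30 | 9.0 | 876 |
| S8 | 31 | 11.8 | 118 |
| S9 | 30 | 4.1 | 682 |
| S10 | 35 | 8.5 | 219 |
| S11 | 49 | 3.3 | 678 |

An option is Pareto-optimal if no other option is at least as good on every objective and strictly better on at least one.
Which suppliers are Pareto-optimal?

S2, S3, S7, S9, S11

S1: dominated by S3 (unit cost 58≤59, defect rate 1.2≤3.7, capacity 569≥505).
S2: not dominated (best unit cost).
S3: not dominated (best defect rate).
S4: dominated by S9 (unit cost 30≤41, defect rate 4.1≤8.1, capacity 682≥148).
S5: dominated by S7 (unit cost 30≤37, defect rate 9.0≤9.5, capacity 876≥711).
S6: dominated by S5 (unit cost 37≤59, defect rate 9.5≤10.3, capacity 711≥658).
S7: not dominated (best capacity).
S8: dominated by S2 (unit cost 16≤31, defect rate 8.7≤11.8, capacity 275≥118).
S9: not dominated.
S10: dominated by S9 (unit cost 30≤35, defect rate 4.1≤8.5, capacity 682≥219).
S11: not dominated.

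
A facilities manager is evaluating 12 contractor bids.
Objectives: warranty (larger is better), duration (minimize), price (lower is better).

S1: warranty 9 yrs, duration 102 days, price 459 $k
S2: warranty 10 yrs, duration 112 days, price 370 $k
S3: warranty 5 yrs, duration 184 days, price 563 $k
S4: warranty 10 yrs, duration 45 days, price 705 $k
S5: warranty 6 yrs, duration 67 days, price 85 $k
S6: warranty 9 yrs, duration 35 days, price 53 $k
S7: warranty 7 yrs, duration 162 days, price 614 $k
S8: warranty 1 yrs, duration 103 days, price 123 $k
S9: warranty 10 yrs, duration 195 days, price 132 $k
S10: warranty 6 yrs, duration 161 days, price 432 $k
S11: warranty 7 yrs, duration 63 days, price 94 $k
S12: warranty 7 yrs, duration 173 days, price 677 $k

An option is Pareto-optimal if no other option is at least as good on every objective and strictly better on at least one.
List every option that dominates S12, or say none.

S1, S2, S6, S7, S11

S1: warranty 9≥7, duration 102≤173, price 459≤677 — dominates S12.
S2: warranty 10≥7, duration 112≤173, price 370≤677 — dominates S12.
S6: warranty 9≥7, duration 35≤173, price 53≤677 — dominates S12.
S7: warranty 7≥7, duration 162≤173, price 614≤677 — dominates S12.
S11: warranty 7≥7, duration 63≤173, price 94≤677 — dominates S12.
Others (S3, S4, S5, S8, S9, S10) are each worse than S12 on at least one objective.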